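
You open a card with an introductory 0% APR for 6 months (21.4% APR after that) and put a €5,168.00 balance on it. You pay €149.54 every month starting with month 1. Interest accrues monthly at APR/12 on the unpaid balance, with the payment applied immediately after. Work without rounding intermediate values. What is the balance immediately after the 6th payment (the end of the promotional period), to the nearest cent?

€4,270.76

Promo months 1–6 at r₀ = 0%/12 = 0; months 7+ at r₁ = 21.4%/12 = 0.0178333.
After month 6 (no interest yet): B = €5,168.00 − 6·€149.54 = €4,270.76.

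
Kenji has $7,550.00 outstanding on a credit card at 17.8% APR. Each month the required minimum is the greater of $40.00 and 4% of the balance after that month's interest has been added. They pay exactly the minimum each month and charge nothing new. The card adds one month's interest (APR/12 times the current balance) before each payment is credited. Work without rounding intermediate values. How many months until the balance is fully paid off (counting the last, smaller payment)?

109 months

Monthly rate r = 17.8%/12 = 1.48333% = 0.0148333.
While 4% of the post-interest balance exceeds $40.00, each month B ← (B·(1+r))·(1 − 0.04), i.e. B shrinks by the factor (1+r)·0.96 = 0.97424.
This holds for months 1–79. Entering month 80 the balance is $960.63; 4% of the post-interest balance is now below $40.00, so the flat $40.00 minimum applies from here.
From month 80 a fixed $40.00 at rate r clears $960.63 in 30 more payments. Total: 79 + 30 = 109 months.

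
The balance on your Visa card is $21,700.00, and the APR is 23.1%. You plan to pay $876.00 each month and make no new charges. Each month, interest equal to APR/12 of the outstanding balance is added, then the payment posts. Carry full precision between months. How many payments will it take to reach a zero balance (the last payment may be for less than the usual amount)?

Monthly rate r = 23.1%/12 = 1.925% = 0.01925.
Recurrence: B ← B·(1+r) − $876.00.
Month 1: interest $417.73; balance after payment $21,241.72.
Month 2: interest $408.90; balance after payment $20,774.63.
Closed form: n = −ln(1 − rB₀/P)/ln(1+r) = −ln(0.52314)/ln(1.01925) ≈ 33.980, so the balance reaches zero during payment 34.

34 months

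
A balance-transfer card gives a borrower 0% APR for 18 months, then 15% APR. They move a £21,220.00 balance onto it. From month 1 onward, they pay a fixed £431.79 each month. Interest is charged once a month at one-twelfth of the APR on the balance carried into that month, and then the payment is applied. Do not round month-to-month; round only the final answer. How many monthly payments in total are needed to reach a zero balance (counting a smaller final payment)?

58 months

Promo months 1–18 at r₀ = 0%/12 = 0; months 19+ at r₁ = 15%/12 = 0.0125.
After month 18 (no interest yet): B = £21,220.00 − 18·£431.79 = £13,447.78.
Then at r₁ with £431.79/mo: n₂ = −ln(1 − r₁·B/P)/ln(1+r₁) ≈ 39.70 → 40 more payments.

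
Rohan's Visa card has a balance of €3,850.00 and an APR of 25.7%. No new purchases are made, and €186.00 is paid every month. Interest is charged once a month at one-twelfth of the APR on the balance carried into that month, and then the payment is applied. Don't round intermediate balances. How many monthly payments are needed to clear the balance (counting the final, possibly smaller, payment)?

Monthly rate r = 25.7%/12 = 2.14167% = 0.0214167.
Recurrence: B ← B·(1+r) − €186.00.
Month 1: interest €82.45; balance after payment €3,746.45.
Month 2: interest €80.24; balance after payment €3,640.69.
Closed form: n = −ln(1 − rB₀/P)/ln(1+r) = −ln(0.5567)/ln(1.02142) ≈ 27.641, so the balance reaches zero during payment 28.

28 months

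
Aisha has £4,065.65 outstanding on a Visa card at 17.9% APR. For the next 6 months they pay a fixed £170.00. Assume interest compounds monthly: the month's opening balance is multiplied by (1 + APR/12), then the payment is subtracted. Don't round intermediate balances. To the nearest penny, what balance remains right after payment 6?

£3,384.57

Monthly rate r = 17.9%/12 = 1.49167% = 0.0149167.
Each month: B ← B·(1+r) − £170.00.
Month 1: interest £60.65; balance after payment £3,956.30.
Month 2: interest £59.01; balance after payment £3,845.31.
Month 3: interest £57.36; balance after payment £3,732.67.
Month 4: interest £55.68; balance after payment £3,618.35.
Month 5: interest £53.97; balance after payment £3,502.32.
Month 6: interest £52.24; balance after payment £3,384.57.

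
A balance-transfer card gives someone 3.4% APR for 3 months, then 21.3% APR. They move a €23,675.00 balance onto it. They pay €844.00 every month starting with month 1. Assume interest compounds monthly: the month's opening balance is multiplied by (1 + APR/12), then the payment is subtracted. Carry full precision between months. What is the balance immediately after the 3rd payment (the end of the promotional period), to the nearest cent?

€21,337.63

Promo months 1–3 at r₀ = 3.4%/12 = 0.00283333; months 4+ at r₁ = 21.3%/12 = 0.01775.
After month 3: iterate B ← B·(1+r₀) − €844.00 for 3 months → €21,337.63.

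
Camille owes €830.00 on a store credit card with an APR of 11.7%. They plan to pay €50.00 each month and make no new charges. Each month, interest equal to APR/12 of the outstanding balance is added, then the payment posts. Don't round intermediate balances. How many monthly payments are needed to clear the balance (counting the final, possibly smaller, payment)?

19 months

Monthly rate r = 11.7%/12 = 0.975% = 0.00975.
Recurrence: B ← B·(1+r) − €50.00.
Month 1: interest €8.09; balance after payment €788.09.
Month 2: interest €7.68; balance after payment €745.78.
Closed form: n = −ln(1 − rB₀/P)/ln(1+r) = −ln(0.83815)/ln(1.00975) ≈ 18.197, so the balance reaches zero during payment 19.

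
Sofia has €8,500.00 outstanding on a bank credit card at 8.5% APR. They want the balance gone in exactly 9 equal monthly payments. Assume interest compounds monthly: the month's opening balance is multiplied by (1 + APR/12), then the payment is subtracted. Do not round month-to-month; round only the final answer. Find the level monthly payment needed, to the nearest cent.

€978.21

Monthly rate r = 8.5%/12 = 0.708333% = 0.00708333.
Level-payment amortization: P = B₀·r / (1 − (1+r)^(−n)) = 8500.00·0.00708333 / (1 − 1.00708^(−9)).
Denominator 1 − (1+r)^(−9) = 0.0615496044.
P = 60.2083 / 0.0615496044 ≈ 978.21.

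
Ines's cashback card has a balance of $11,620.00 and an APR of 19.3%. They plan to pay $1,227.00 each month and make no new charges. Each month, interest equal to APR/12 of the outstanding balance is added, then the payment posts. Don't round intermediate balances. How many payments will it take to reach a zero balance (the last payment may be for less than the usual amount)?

Monthly rate r = 19.3%/12 = 1.60833% = 0.0160833.
Recurrence: B ← B·(1+r) − $1,227.00.
Month 1: interest $186.89; balance after payment $10,579.89.
Month 2: interest $170.16; balance after payment $9,523.05.
Closed form: n = −ln(1 − rB₀/P)/ln(1+r) = −ln(0.84769)/ln(1.01608) ≈ 10.357, so the balance reaches zero during payment 11.

11 payments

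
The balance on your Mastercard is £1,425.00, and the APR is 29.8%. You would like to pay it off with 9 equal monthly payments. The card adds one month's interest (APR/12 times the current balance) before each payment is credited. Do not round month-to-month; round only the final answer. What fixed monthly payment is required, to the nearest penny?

£178.64

Monthly rate r = 29.8%/12 = 2.48333% = 0.0248333.
Level-payment amortization: P = B₀·r / (1 − (1+r)^(−n)) = 1425.00·0.0248333 / (1 − 1.02483^(−9)).
Denominator 1 − (1+r)^(−9) = 0.198098887.
P = 35.3875 / 0.198098887 ≈ 178.64.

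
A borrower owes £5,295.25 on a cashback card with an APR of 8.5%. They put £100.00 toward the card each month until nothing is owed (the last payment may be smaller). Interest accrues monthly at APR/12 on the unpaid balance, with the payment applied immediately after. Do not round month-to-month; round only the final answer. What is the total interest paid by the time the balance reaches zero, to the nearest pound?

Monthly rate r = 8.5%/12 = 0.708333% = 0.00708333.
Payoff takes n = ⌈−ln(1 − rB₀/P)/ln(1+r)⌉ = ⌈66.606⌉ = 67 payments; the last is £60.72.
Total paid = 66·£100.00 + £60.72 = £6,660.72.
Total interest = total paid − principal = £6,660.72 − £5,295.25 = £1,365.47.

£1,365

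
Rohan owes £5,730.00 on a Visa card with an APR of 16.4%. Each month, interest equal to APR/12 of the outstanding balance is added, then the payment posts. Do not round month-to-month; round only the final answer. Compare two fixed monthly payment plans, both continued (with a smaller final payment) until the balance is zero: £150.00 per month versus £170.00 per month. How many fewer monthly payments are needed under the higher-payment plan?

Monthly rate r = 16.4%/12 = 1.36667% = 0.0136667.
At £150.00/mo: n = ⌈−ln(1 − rB₀/P)/ln(1+r)⌉ = 55 payments (last £58.61); total interest = total paid − £5,730.00 = £2,428.61.
At £170.00/mo: 46 payments (last £82.32); total interest £2,002.32.
Payments saved = 55 − 46 = 9.

9 fewer payments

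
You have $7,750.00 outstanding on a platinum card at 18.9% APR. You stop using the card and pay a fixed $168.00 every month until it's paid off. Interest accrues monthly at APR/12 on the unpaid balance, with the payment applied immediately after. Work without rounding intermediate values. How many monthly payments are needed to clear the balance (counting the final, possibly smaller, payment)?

Monthly rate r = 18.9%/12 = 1.575% = 0.01575.
Recurrence: B ← B·(1+r) − $168.00.
Month 1: interest $122.06; balance after payment $7,704.06.
Month 2: interest $121.34; balance after payment $7,657.40.
Closed form: n = −ln(1 − rB₀/P)/ln(1+r) = −ln(0.27344)/ln(1.01575) ≈ 82.976, so the balance reaches zero during payment 83.

83 months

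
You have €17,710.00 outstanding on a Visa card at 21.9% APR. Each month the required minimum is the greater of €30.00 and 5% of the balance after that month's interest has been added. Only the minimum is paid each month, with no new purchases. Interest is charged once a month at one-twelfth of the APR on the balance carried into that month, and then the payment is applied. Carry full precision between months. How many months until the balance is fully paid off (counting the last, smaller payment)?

Monthly rate r = 21.9%/12 = 1.825% = 0.01825.
While 5% of the post-interest balance exceeds €30.00, each month B ← (B·(1+r))·(1 − 0.05), i.e. B shrinks by the factor (1+r)·0.95 = 0.96734.
This holds for months 1–103. Entering month 104 the balance is €579.10; 5% of the post-interest balance is now below €30.00, so the flat €30.00 minimum applies from here.
From month 104 a fixed €30.00 at rate r clears €579.10 in 25 more payments. Total: 103 + 25 = 128 months.

128 months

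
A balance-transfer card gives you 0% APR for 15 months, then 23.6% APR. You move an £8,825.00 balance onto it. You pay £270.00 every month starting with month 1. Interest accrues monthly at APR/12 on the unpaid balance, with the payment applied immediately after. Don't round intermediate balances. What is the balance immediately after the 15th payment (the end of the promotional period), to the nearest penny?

£4,775.00

Promo months 1–15 at r₀ = 0%/12 = 0; months 16+ at r₁ = 23.6%/12 = 0.0196667.
After month 15 (no interest yet): B = £8,825.00 − 15·£270.00 = £4,775.00.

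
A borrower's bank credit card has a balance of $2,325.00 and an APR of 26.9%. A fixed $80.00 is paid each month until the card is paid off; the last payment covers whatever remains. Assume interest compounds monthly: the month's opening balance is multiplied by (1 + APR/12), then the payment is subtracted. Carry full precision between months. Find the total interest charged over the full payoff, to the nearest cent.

$1,478.97

Monthly rate r = 26.9%/12 = 2.24167% = 0.0224167.
Payoff takes n = ⌈−ln(1 − rB₀/P)/ln(1+r)⌉ = ⌈47.547⌉ = 48 payments; the last is $43.97.
Total paid = 47·$80.00 + $43.97 = $3,803.97.
Total interest = total paid − principal = $3,803.97 − $2,325.00 = $1,478.97.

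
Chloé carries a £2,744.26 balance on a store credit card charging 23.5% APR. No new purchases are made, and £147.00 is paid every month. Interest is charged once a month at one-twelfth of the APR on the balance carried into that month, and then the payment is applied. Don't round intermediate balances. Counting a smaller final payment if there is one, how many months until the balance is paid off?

Monthly rate r = 23.5%/12 = 1.95833% = 0.0195833.
Recurrence: B ← B·(1+r) − £147.00.
Month 1: interest £53.74; balance after payment £2,651.00.
Month 2: interest £51.92; balance after payment £2,555.92.
Closed form: n = −ln(1 − rB₀/P)/ln(1+r) = −ln(0.63441)/ln(1.01958) ≈ 23.464, so the balance reaches zero during payment 24.

24 months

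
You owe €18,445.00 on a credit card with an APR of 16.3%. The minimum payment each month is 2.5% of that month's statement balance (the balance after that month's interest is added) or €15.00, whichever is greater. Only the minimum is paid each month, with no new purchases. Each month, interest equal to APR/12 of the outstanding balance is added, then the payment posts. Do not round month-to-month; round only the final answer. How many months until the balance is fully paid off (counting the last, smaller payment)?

Monthly rate r = 16.3%/12 = 1.35833% = 0.0135833.
While 2.5% of the post-interest balance exceeds €15.00, each month B ← (B·(1+r))·(1 − 0.025), i.e. B shrinks by the factor (1+r)·0.975 = 0.98824.
This holds for months 1–291. Entering month 292 the balance is €590.64; 2.5% of the post-interest balance is now below €15.00, so the flat €15.00 minimum applies from here.
From month 292 a fixed €15.00 at rate r clears €590.64 in 57 more payments. Total: 291 + 57 = 348 months.

348 months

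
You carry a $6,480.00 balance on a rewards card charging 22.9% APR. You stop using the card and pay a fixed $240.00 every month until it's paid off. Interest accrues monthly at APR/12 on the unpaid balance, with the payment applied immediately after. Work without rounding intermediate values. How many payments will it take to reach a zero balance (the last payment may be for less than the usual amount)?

39 months

Monthly rate r = 22.9%/12 = 1.90833% = 0.0190833.
Recurrence: B ← B·(1+r) − $240.00.
Month 1: interest $123.66; balance after payment $6,363.66.
Month 2: interest $121.44; balance after payment $6,245.10.
Closed form: n = −ln(1 − rB₀/P)/ln(1+r) = −ln(0.48475)/ln(1.01908) ≈ 38.306, so the balance reaches zero during payment 39.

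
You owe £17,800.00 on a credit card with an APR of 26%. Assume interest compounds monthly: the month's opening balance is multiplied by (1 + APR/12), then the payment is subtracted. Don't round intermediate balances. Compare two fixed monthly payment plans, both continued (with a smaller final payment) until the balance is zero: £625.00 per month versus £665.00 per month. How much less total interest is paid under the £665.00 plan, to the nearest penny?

Monthly rate r = 26%/12 = 2.16667% = 0.0216667.
At £625.00/mo: n = ⌈−ln(1 − rB₀/P)/ln(1+r)⌉ = 45 payments (last £489.30); total interest = total paid − £17,800.00 = £10,189.30.
At £665.00/mo: 41 payments (last £311.08); total interest £9,111.08.
Interest saved = £10,189.30 − £9,111.08 = £1,078.22.

£1,078.22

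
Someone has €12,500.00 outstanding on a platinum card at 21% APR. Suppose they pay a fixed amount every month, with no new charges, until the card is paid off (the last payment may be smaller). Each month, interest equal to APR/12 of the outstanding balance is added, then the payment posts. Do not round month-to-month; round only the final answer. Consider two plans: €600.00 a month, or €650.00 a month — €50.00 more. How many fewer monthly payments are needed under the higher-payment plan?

3 fewer payments

Monthly rate r = 21%/12 = 1.75% = 0.0175.
At €600.00/mo: n = ⌈−ln(1 − rB₀/P)/ln(1+r)⌉ = 27 payments (last €83.96); total interest = total paid − €12,500.00 = €3,183.96.
At €650.00/mo: 24 payments (last €423.37); total interest €2,873.37.
Payments saved = 27 − 24 = 3.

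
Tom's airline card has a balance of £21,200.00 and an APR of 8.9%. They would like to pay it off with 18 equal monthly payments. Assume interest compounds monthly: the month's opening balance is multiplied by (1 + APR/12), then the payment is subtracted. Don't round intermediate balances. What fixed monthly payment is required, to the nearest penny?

Monthly rate r = 8.9%/12 = 0.741667% = 0.00741667.
Level-payment amortization: P = B₀·r / (1 − (1+r)^(−n)) = 21200.00·0.00741667 / (1 − 1.00742^(−18)).
Denominator 1 − (1+r)^(−18) = 0.124541362.
P = 157.233 / 0.124541362 ≈ 1262.50.

£1,262.50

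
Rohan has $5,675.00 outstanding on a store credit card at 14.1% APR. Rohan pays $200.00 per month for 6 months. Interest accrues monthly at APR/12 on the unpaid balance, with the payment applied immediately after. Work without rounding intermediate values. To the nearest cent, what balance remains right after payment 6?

Monthly rate r = 14.1%/12 = 1.175% = 0.01175.
Each month: B ← B·(1+r) − $200.00.
Month 1: interest $66.68; balance after payment $5,541.68.
Month 2: interest $65.11; balance after payment $5,406.80.
Month 3: interest $63.53; balance after payment $5,270.33.
Month 4: interest $61.93; balance after payment $5,132.25.
Month 5: interest $60.30; balance after payment $4,992.56.
Month 6: interest $58.66; balance after payment $4,851.22.

$4,851.22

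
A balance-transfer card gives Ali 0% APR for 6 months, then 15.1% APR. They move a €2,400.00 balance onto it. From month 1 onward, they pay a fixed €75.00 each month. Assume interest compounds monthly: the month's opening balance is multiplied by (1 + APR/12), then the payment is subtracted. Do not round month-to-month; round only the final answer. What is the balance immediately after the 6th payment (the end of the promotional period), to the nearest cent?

€1,950.00

Promo months 1–6 at r₀ = 0%/12 = 0; months 7+ at r₁ = 15.1%/12 = 0.0125833.
After month 6 (no interest yet): B = €2,400.00 − 6·€75.00 = €1,950.00.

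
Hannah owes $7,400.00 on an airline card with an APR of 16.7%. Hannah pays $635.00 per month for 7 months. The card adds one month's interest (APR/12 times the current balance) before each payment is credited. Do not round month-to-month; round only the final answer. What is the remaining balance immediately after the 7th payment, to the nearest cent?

$3,516.74

Monthly rate r = 16.7%/12 = 1.39167% = 0.0139167.
Each month: B ← B·(1+r) − $635.00.
Month 1: interest $102.98; balance after payment $6,867.98.
Month 2: interest $95.58; balance after payment $6,328.56.
Month 3: interest $88.07; balance after payment $5,781.64.
Month 4: interest $80.46; balance after payment $5,227.10.
Month 5: interest $72.74; balance after payment $4,664.84.
Month 6: interest $64.92; balance after payment $4,094.76.
Month 7: interest $56.99; balance after payment $3,516.74.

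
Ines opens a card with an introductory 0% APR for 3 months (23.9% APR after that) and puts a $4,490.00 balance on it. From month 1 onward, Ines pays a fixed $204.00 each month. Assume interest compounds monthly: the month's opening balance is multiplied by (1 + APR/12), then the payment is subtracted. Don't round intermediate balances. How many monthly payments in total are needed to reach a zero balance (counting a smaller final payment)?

Promo months 1–3 at r₀ = 0%/12 = 0; months 4+ at r₁ = 23.9%/12 = 0.0199167.
After month 3 (no interest yet): B = $4,490.00 − 3·$204.00 = $3,878.00.
Then at r₁ with $204.00/mo: n₂ = −ln(1 − r₁·B/P)/ln(1+r₁) ≈ 24.13 → 25 more payments.

28 payments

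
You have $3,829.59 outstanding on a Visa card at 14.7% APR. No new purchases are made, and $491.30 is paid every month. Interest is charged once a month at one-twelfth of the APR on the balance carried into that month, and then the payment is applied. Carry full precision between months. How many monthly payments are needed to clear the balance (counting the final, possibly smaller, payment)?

9 payments

Monthly rate r = 14.7%/12 = 1.225% = 0.01225.
Recurrence: B ← B·(1+r) − $491.30.
Month 1: interest $46.91; balance after payment $3,385.20.
Month 2: interest $41.47; balance after payment $2,935.37.
Closed form: n = −ln(1 − rB₀/P)/ln(1+r) = −ln(0.90451)/ln(1.01225) ≈ 8.243, so the balance reaches zero during payment 9.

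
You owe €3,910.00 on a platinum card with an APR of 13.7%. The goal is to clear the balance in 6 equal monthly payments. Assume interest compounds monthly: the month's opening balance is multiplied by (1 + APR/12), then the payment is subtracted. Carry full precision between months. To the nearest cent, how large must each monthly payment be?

Monthly rate r = 13.7%/12 = 1.14167% = 0.0114167.
Level-payment amortization: P = B₀·r / (1 − (1+r)^(−n)) = 3910.00·0.0114167 / (1 − 1.01142^(−6)).
Denominator 1 − (1+r)^(−6) = 0.0658440924.
P = 44.6392 / 0.0658440924 ≈ 677.95.

€677.95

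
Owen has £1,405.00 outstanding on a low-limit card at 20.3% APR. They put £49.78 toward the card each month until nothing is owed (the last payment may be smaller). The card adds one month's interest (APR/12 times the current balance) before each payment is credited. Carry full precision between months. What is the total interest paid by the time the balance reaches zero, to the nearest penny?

Monthly rate r = 20.3%/12 = 1.69167% = 0.0169167.
Payoff takes n = ⌈−ln(1 − rB₀/P)/ln(1+r)⌉ = ⌈38.691⌉ = 39 payments; the last is £34.50.
Total paid = 38·£49.78 + £34.50 = £1,926.14.
Total interest = total paid − principal = £1,926.14 − £1,405.00 = £521.14.

£521.14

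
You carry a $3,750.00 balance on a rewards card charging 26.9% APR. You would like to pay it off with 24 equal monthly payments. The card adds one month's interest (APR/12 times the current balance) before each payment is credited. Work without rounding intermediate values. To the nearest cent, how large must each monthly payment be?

Monthly rate r = 26.9%/12 = 2.24167% = 0.0224167.
Level-payment amortization: P = B₀·r / (1 − (1+r)^(−n)) = 3750.00·0.0224167 / (1 − 1.02242^(−24)).
Denominator 1 − (1+r)^(−24) = 0.412605454.
P = 84.0625 / 0.412605454 ≈ 203.74.

$203.74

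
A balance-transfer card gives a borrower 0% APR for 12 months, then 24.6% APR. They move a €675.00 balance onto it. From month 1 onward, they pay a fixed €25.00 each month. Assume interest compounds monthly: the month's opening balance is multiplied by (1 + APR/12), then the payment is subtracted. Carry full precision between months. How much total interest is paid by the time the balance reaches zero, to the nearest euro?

€78

Promo months 1–12 at r₀ = 0%/12 = 0; months 13+ at r₁ = 24.6%/12 = 0.0205.
After month 12 (no interest yet): B = €675.00 − 12·€25.00 = €375.00.
Then at r₁ with €25.00/mo: n₂ = −ln(1 − r₁·B/P)/ln(1+r₁) ≈ 18.11 → 19 more payments.
Total paid = 30·€25.00 + €2.71 = €752.71; interest = €752.71 − €675.00 = €77.71.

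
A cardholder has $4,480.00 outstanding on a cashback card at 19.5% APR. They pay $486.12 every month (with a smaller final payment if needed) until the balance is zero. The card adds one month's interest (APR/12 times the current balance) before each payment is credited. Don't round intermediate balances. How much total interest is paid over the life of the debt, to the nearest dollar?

Monthly rate r = 19.5%/12 = 1.625% = 0.01625.
Payoff takes n = ⌈−ln(1 − rB₀/P)/ln(1+r)⌉ = ⌈10.064⌉ = 11 payments; the last is $31.59.
Total paid = 10·$486.12 + $31.59 = $4,892.79.
Total interest = total paid − principal = $4,892.79 − $4,480.00 = $412.79.

$413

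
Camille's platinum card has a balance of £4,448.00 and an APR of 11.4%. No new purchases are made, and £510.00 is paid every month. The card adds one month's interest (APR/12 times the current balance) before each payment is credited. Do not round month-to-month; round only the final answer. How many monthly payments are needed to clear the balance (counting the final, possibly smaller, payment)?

Monthly rate r = 11.4%/12 = 0.95% = 0.0095.
Recurrence: B ← B·(1+r) − £510.00.
Month 1: interest £42.26; balance after payment £3,980.26.
Month 2: interest £37.81; balance after payment £3,508.07.
Closed form: n = −ln(1 − rB₀/P)/ln(1+r) = −ln(0.91715)/ln(1.0095) ≈ 9.147, so the balance reaches zero during payment 10.

10 months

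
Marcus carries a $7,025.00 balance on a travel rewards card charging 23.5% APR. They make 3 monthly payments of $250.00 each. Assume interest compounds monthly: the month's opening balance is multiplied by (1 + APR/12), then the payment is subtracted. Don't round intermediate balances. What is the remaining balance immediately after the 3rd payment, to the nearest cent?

Monthly rate r = 23.5%/12 = 1.95833% = 0.0195833.
Each month: B ← B·(1+r) − $250.00.
Month 1: interest $137.57; balance after payment $6,912.57.
Month 2: interest $135.37; balance after payment $6,797.94.
Month 3: interest $133.13; balance after payment $6,681.07.

$6,681.07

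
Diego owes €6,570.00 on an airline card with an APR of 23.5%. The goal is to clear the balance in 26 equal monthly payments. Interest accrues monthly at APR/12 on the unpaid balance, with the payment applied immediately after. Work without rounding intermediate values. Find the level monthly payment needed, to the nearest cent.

Monthly rate r = 23.5%/12 = 1.95833% = 0.0195833.
Level-payment amortization: P = B₀·r / (1 − (1+r)^(−n)) = 6570.00·0.0195833 / (1 − 1.01958^(−26)).
Denominator 1 − (1+r)^(−26) = 0.396038742.
P = 128.662 / 0.396038742 ≈ 324.87.

€324.87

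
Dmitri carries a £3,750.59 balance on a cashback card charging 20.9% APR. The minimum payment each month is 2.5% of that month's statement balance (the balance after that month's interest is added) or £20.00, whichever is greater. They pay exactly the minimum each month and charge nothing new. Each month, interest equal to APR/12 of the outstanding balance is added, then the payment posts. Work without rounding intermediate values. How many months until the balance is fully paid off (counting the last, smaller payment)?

Monthly rate r = 20.9%/12 = 1.74167% = 0.0174167.
While 2.5% of the post-interest balance exceeds £20.00, each month B ← (B·(1+r))·(1 − 0.025), i.e. B shrinks by the factor (1+r)·0.975 = 0.99198.
This holds for months 1–195. Entering month 196 the balance is £780.32; 2.5% of the post-interest balance is now below £20.00, so the flat £20.00 minimum applies from here.
From month 196 a fixed £20.00 at rate r clears £780.32 in 66 more payments. Total: 195 + 66 = 261 months.

261 months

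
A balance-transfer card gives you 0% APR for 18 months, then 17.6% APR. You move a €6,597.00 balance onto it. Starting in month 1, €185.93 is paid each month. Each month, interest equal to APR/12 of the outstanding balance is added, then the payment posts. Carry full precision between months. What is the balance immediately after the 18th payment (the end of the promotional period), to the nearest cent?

Promo months 1–18 at r₀ = 0%/12 = 0; months 19+ at r₁ = 17.6%/12 = 0.0146667.
After month 18 (no interest yet): B = €6,597.00 − 18·€185.93 = €3,250.26.

€3,250.26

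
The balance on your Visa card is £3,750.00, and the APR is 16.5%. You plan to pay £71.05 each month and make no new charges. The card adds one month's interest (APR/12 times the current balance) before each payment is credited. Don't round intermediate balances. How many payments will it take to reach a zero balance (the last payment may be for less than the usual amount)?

Monthly rate r = 16.5%/12 = 1.375% = 0.01375.
Recurrence: B ← B·(1+r) − £71.05.
Month 1: interest £51.56; balance after payment £3,730.51.
Month 2: interest £51.29; balance after payment £3,710.76.
Closed form: n = −ln(1 − rB₀/P)/ln(1+r) = −ln(0.27428)/ln(1.01375) ≈ 94.726, so the balance reaches zero during payment 95.

95 months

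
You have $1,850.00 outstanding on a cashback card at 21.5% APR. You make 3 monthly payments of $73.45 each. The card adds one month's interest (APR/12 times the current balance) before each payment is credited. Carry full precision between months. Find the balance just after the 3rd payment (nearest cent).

Monthly rate r = 21.5%/12 = 1.79167% = 0.0179167.
Each month: B ← B·(1+r) − $73.45.
Month 1: interest $33.15; balance after payment $1,809.70.
Month 2: interest $32.42; balance after payment $1,768.67.
Month 3: interest $31.69; balance after payment $1,726.91.

$1,726.91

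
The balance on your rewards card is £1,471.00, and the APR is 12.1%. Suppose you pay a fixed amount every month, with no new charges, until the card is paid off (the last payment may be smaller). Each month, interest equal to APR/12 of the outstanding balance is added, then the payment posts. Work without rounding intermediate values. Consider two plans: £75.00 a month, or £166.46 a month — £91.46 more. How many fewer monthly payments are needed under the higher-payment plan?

Monthly rate r = 12.1%/12 = 1.00833% = 0.0100833.
At £75.00/mo: n = ⌈−ln(1 − rB₀/P)/ln(1+r)⌉ = 22 payments (last £72.28); total interest = total paid − £1,471.00 = £176.28.
At £166.46/mo: 10 payments (last £50.50); total interest £77.64.
Payments saved = 22 − 10 = 12.

12 fewer payments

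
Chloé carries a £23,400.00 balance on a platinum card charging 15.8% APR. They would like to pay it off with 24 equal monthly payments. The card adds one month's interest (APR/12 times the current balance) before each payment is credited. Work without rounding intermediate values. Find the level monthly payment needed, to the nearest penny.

Monthly rate r = 15.8%/12 = 1.31667% = 0.0131667.
Level-payment amortization: P = B₀·r / (1 − (1+r)^(−n)) = 23400.00·0.0131667 / (1 − 1.01317^(−24)).
Denominator 1 − (1+r)^(−24) = 0.269435495.
P = 308.1 / 0.269435495 ≈ 1143.50.

£1,143.50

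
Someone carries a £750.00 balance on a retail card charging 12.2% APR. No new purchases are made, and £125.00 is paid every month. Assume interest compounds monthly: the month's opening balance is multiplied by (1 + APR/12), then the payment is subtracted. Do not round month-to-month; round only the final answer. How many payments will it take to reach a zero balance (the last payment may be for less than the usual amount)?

Monthly rate r = 12.2%/12 = 1.01667% = 0.0101667.
Recurrence: B ← B·(1+r) − £125.00.
Month 1: interest £7.62; balance after payment £632.62.
Month 2: interest £6.43; balance after payment £514.06.
Closed form: n = −ln(1 − rB₀/P)/ln(1+r) = −ln(0.939)/ln(1.01017) ≈ 6.222, so the balance reaches zero during payment 7.

7 payments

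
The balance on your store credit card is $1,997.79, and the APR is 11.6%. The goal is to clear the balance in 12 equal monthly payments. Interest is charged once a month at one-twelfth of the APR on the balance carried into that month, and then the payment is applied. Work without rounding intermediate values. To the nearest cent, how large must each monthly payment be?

$177.13

Monthly rate r = 11.6%/12 = 0.966667% = 0.00966667.
Level-payment amortization: P = B₀·r / (1 − (1+r)^(−n)) = 1997.79·0.00966667 / (1 − 1.00967^(−12)).
Denominator 1 − (1+r)^(−12) = 0.109028573.
P = 19.312 / 0.109028573 ≈ 177.13.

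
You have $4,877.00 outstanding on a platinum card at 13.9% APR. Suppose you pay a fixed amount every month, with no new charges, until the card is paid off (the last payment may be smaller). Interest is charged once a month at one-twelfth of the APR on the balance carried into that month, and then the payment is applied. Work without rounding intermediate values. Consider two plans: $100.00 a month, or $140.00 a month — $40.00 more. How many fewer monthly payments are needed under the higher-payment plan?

Monthly rate r = 13.9%/12 = 1.15833% = 0.0115833.
At $100.00/mo: n = ⌈−ln(1 − rB₀/P)/ln(1+r)⌉ = 73 payments (last $26.31); total interest = total paid − $4,877.00 = $2,349.31.
At $140.00/mo: 45 payments (last $121.19); total interest $1,404.19.
Payments saved = 73 − 45 = 28.

28 fewer payments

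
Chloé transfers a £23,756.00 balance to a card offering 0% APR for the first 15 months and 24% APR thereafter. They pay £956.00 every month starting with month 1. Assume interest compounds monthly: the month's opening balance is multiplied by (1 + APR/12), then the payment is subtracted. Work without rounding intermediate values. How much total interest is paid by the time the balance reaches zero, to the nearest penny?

Promo months 1–15 at r₀ = 0%/12 = 0; months 16+ at r₁ = 24%/12 = 0.02.
After month 15 (no interest yet): B = £23,756.00 − 15·£956.00 = £9,416.00.
Then at r₁ with £956.00/mo: n₂ = −ln(1 − r₁·B/P)/ln(1+r₁) ≈ 11.08 → 12 more payments.
Total paid = 26·£956.00 + £75.81 = £24,931.81; interest = £24,931.81 − £23,756.00 = £1,175.81.

£1,175.81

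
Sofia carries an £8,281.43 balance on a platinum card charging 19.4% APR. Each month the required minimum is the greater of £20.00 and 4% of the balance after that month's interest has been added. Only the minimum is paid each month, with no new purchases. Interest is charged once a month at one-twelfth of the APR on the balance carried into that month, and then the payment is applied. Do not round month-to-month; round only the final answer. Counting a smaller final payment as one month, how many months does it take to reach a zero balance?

Monthly rate r = 19.4%/12 = 1.61667% = 0.0161667.
While 4% of the post-interest balance exceeds £20.00, each month B ← (B·(1+r))·(1 − 0.04), i.e. B shrinks by the factor (1+r)·0.96 = 0.97552.
This holds for months 1–114. Entering month 115 the balance is £490.94; 4% of the post-interest balance is now below £20.00, so the flat £20.00 minimum applies from here.
From month 115 a fixed £20.00 at rate r clears £490.94 in 32 more payments. Total: 114 + 32 = 146 months.

146 months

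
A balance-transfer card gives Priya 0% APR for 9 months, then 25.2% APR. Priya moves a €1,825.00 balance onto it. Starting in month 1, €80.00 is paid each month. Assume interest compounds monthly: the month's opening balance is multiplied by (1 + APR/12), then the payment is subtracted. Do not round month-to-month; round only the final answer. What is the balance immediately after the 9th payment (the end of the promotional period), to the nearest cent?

Promo months 1–9 at r₀ = 0%/12 = 0; months 10+ at r₁ = 25.2%/12 = 0.021.
After month 9 (no interest yet): B = €1,825.00 − 9·€80.00 = €1,105.00.

€1,105.00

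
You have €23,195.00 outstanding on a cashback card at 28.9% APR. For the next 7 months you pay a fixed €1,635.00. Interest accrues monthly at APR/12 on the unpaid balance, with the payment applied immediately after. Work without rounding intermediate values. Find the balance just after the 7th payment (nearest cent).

Monthly rate r = 28.9%/12 = 2.40833% = 0.0240833.
Each month: B ← B·(1+r) − €1,635.00.
Month 1: interest €558.61; balance after payment €22,118.61.
Month 2: interest €532.69; balance after payment €21,016.30.
Month 3: interest €506.14; balance after payment €19,887.45.
Month 4: interest €478.96; balance after payment €18,731.40.
Month 5: interest €451.11; balance after payment €17,547.52.
Month 6: interest €422.60; balance after payment €16,335.12.
Month 7: interest €393.40; balance after payment €15,093.52.

€15,093.52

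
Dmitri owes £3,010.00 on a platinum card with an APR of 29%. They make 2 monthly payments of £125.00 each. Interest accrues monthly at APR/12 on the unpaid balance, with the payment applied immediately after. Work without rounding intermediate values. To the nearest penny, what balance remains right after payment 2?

£2,904.22

Monthly rate r = 29%/12 = 2.41667% = 0.0241667.
Each month: B ← B·(1+r) − £125.00.
Month 1: interest £72.74; balance after payment £2,957.74.
Month 2: interest £71.48; balance after payment £2,904.22.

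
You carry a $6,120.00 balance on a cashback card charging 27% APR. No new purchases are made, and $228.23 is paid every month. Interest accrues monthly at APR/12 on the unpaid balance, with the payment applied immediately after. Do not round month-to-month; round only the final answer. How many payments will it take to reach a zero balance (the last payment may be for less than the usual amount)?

Monthly rate r = 27%/12 = 2.25% = 0.0225.
Recurrence: B ← B·(1+r) − $228.23.
Month 1: interest $137.70; balance after payment $6,029.47.
Month 2: interest $135.66; balance after payment $5,936.90.
Closed form: n = −ln(1 − rB₀/P)/ln(1+r) = −ln(0.39666)/ln(1.0225) ≈ 41.557, so the balance reaches zero during payment 42.

42 payments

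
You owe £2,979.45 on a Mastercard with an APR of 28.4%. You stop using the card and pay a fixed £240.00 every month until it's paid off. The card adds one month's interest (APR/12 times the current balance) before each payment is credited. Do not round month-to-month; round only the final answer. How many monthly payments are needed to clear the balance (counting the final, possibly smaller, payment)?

Monthly rate r = 28.4%/12 = 2.36667% = 0.0236667.
Recurrence: B ← B·(1+r) − £240.00.
Month 1: interest £70.51; balance after payment £2,809.96.
Month 2: interest £66.50; balance after payment £2,636.47.
Closed form: n = −ln(1 − rB₀/P)/ln(1+r) = −ln(0.70619)/ln(1.02367) ≈ 14.872, so the balance reaches zero during payment 15.

15 payments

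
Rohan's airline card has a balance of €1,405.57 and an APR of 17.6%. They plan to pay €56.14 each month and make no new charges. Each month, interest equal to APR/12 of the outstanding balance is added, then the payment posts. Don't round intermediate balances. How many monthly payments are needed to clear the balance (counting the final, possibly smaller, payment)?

Monthly rate r = 17.6%/12 = 1.46667% = 0.0146667.
Recurrence: B ← B·(1+r) − €56.14.
Month 1: interest €20.62; balance after payment €1,370.05.
Month 2: interest €20.09; balance after payment €1,334.00.
Closed form: n = −ln(1 − rB₀/P)/ln(1+r) = −ln(0.63279)/ln(1.01467) ≈ 31.429, so the balance reaches zero during payment 32.

32 months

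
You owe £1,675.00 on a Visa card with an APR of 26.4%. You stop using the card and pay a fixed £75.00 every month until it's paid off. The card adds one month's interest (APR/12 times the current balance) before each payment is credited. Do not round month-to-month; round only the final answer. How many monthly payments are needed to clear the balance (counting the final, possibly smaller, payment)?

32 payments

Monthly rate r = 26.4%/12 = 2.2% = 0.022.
Recurrence: B ← B·(1+r) − £75.00.
Month 1: interest £36.85; balance after payment £1,636.85.
Month 2: interest £36.01; balance after payment £1,597.86.
Closed form: n = −ln(1 − rB₀/P)/ln(1+r) = −ln(0.50867)/ln(1.022) ≈ 31.062, so the balance reaches zero during payment 32.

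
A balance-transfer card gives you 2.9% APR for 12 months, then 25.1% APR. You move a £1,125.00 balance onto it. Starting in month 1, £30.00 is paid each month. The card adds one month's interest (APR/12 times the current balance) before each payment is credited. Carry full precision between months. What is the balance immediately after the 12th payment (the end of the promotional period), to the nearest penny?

£793.24

Promo months 1–12 at r₀ = 2.9%/12 = 0.00241667; months 13+ at r₁ = 25.1%/12 = 0.0209167.
After month 12: iterate B ← B·(1+r₀) − £30.00 for 12 months → £793.24.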